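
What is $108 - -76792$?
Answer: $76900$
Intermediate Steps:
$108 - -76792 = 108 + 76792 = 76900$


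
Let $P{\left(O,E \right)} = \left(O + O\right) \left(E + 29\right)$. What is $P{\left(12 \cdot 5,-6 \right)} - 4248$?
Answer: $-1488$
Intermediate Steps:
$P{\left(O,E \right)} = 2 O \left(29 + E\right)$
$P{\left(12 \cdot 5,-6 \right)} - 4248 = 2 \cdot 12 \cdot 5 \left(29 - 6\right) - 4248 = 2 \cdot 60 \cdot 23 - 4248 = 2760 - 4248 = -1488$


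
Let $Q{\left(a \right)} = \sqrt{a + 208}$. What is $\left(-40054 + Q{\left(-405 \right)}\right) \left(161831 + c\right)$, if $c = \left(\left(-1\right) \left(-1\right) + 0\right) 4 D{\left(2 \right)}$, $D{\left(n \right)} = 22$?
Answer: $-6485503626 + 161919 i \sqrt{197} \approx -6.4855 \cdot 10^{9} + 2.2726 \cdot 10^{6} i$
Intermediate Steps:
$Q{\left(a \right)} = \sqrt{208 + a}$
$c = 88$ ($c = \left(\left(-1\right) \left(-1\right) + 0\right) 4 \cdot 22 = \left(1 + 0\right) 4 \cdot 22 = 1 \cdot 4 \cdot 22 = 4 \cdot 22 = 88$)
$\left(-40054 + Q{\left(-405 \right)}\right) \left(161831 + c\right) = \left(-40054 + \sqrt{208 - 405}\right) \left(161831 + 88\right) = \left(-40054 + \sqrt{-197}\right) 161919 = \left(-40054 + i \sqrt{197}\right) 161919 = -6485503626 + 161919 i \sqrt{197}$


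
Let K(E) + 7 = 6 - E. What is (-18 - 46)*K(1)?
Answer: 128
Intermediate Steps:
K(E) = -1 - E (K(E) = -7 + (6 - E) = -1 - E)
(-18 - 46)*K(1) = (-18 - 46)*(-1 - 1*1) = -64*(-1 - 1) = -64*(-2) = 128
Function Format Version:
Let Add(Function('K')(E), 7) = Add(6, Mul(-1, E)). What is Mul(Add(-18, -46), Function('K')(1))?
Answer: 128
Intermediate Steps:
Function('K')(E) = Add(-1, Mul(-1, E)) (Function('K')(E) = Add(-7, Add(6, Mul(-1, E))) = Add(-1, Mul(-1, E)))
Mul(Add(-18, -46), Function('K')(1)) = Mul(Add(-18, -46), Add(-1, Mul(-1, 1))) = Mul(-64, Add(-1, -1)) = Mul(-64, -2) = 128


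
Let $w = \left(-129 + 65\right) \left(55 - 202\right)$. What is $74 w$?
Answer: $696192$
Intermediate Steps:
$w = 9408$ ($w = \left(-64\right) \left(-147\right) = 9408$)
$74 w = 74 \cdot 9408 = 696192$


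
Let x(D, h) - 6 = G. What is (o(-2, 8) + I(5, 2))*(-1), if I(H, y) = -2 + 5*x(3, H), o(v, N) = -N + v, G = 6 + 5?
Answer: -73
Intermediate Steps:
G = 11
o(v, N) = v - N
x(D, h) = 17 (x(D, h) = 6 + 11 = 17)
I(H, y) = 83 (I(H, y) = -2 + 5*17 = -2 + 85 = 83)
(o(-2, 8) + I(5, 2))*(-1) = ((-2 - 1*8) + 83)*(-1) = ((-2 - 8) + 83)*(-1) = (-10 + 83)*(-1) = 73*(-1) = -73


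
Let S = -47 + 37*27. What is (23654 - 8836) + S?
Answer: 15770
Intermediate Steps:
S = 952 (S = -47 + 999 = 952)
(23654 - 8836) + S = (23654 - 8836) + 952 = 14818 + 952 = 15770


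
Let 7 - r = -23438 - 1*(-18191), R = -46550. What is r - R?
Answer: 51804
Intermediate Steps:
r = 5254 (r = 7 - (-23438 - 1*(-18191)) = 7 - (-23438 + 18191) = 7 - 1*(-5247) = 7 + 5247 = 5254)
r - R = 5254 - 1*(-46550) = 5254 + 46550 = 51804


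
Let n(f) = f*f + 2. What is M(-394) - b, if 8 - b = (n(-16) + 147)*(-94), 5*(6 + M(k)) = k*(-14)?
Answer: -184904/5 ≈ -36981.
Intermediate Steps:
n(f) = 2 + f² (n(f) = f² + 2 = 2 + f²)
M(k) = -6 - 14*k/5 (M(k) = -6 + (k*(-14))/5 = -6 + (-14*k)/5 = -6 - 14*k/5)
b = 38078 (b = 8 - ((2 + (-16)²) + 147)*(-94) = 8 - ((2 + 256) + 147)*(-94) = 8 - (258 + 147)*(-94) = 8 - 405*(-94) = 8 - 1*(-38070) = 8 + 38070 = 38078)
M(-394) - b = (-6 - 14/5*(-394)) - 1*38078 = (-6 + 5516/5) - 38078 = 5486/5 - 38078 = -184904/5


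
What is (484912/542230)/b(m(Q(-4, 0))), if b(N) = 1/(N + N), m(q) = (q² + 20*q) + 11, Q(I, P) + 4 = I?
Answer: -8243504/54223 ≈ -152.03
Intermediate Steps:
Q(I, P) = -4 + I
m(q) = 11 + q² + 20*q
b(N) = 1/(2*N)
(484912/542230)/b(m(Q(-4, 0))) = (484912/542230)/((1/(2*(11 + (-4 - 4)² + 20*(-4 - 4))))) = (484912*(1/542230))/((1/(2*(11 + (-8)² + 20*(-8))))) = 242456/(271115*((1/(2*(11 + 64 - 160))))) = 242456/(271115*(((½)/(-85)))) = 242456/(271115*(((½)*(-1/85)))) = 242456/(271115*(-1/170)) = (242456/271115)*(-170) = -8243504/54223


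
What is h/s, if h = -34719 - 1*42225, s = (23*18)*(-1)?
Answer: 12824/69 ≈ 185.85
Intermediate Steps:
s = -414 (s = 414*(-1) = -414)
h = -76944 (h = -34719 - 42225 = -76944)
h/s = -76944/(-414) = -76944*(-1/414) = 12824/69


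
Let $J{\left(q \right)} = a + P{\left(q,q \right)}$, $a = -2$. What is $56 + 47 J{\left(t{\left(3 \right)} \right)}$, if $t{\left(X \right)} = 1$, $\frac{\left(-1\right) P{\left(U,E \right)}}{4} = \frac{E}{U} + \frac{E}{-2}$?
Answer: $-132$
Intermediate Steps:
$P{\left(U,E \right)} = 2 E - \frac{4 E}{U}$ ($P{\left(U,E \right)} = - 4 \left(\frac{E}{U} + \frac{E}{-2}\right) = - 4 \left(\frac{E}{U} + E \left(- \frac{1}{2}\right)\right) = - 4 \left(\frac{E}{U} - \frac{E}{2}\right) = - 4 \left(- \frac{E}{2} + \frac{E}{U}\right) = 2 E - \frac{4 E}{U}$)
$J{\left(q \right)} = -6 + 2 q$ ($J{\left(q \right)} = -2 + \frac{2 q \left(-2 + q\right)}{q} = -2 + \left(-4 + 2 q\right) = -6 + 2 q$)
$56 + 47 J{\left(t{\left(3 \right)} \right)} = 56 + 47 \left(-6 + 2 \cdot 1\right) = 56 + 47 \left(-6 + 2\right) = 56 + 47 \left(-4\right) = 56 - 188 = -132$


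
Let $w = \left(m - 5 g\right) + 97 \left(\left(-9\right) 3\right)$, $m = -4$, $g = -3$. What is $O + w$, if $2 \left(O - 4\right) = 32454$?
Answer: $13623$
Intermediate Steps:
$O = 16231$ ($O = 4 + \frac{1}{2} \cdot 32454 = 4 + 16227 = 16231$)
$w = -2608$ ($w = \left(-4 - -15\right) + 97 \left(\left(-9\right) 3\right) = \left(-4 + 15\right) + 97 \left(-27\right) = 11 - 2619 = -2608$)
$O + w = 16231 - 2608 = 13623$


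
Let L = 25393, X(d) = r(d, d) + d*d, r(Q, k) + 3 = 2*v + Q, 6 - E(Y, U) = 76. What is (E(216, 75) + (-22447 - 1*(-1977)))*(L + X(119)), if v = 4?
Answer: -814986120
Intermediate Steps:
E(Y, U) = -70 (E(Y, U) = 6 - 1*76 = 6 - 76 = -70)
r(Q, k) = 5 + Q (r(Q, k) = -3 + (2*4 + Q) = -3 + (8 + Q) = 5 + Q)
X(d) = 5 + d + d² (X(d) = (5 + d) + d*d = (5 + d) + d² = 5 + d + d²)
(E(216, 75) + (-22447 - 1*(-1977)))*(L + X(119)) = (-70 + (-22447 - 1*(-1977)))*(25393 + (5 + 119 + 119²)) = (-70 + (-22447 + 1977))*(25393 + (5 + 119 + 14161)) = (-70 - 20470)*(25393 + 14285) = -20540*39678 = -814986120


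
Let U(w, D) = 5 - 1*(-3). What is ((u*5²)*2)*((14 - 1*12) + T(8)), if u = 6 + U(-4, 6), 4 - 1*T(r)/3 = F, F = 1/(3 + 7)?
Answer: 9590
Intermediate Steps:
U(w, D) = 8 (U(w, D) = 5 + 3 = 8)
F = ⅒ (F = 1/10 = ⅒ ≈ 0.10000)
T(r) = 117/10 (T(r) = 12 - 3*⅒ = 12 - 3/10 = 117/10)
u = 14 (u = 6 + 8 = 14)
((u*5²)*2)*((14 - 1*12) + T(8)) = ((14*5²)*2)*((14 - 1*12) + 117/10) = ((14*25)*2)*((14 - 12) + 117/10) = (350*2)*(2 + 117/10) = 700*(137/10) = 9590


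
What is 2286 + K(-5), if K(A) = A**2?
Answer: 2311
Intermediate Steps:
2286 + K(-5) = 2286 + (-5)**2 = 2286 + 25 = 2311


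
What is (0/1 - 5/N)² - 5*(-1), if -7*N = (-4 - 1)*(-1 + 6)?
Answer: 174/25 ≈ 6.9600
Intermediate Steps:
N = 25/7 (N = -(-4 - 1)*(-1 + 6)/7 = -(-5)*5/7 = -⅐*(-25) = 25/7 ≈ 3.5714)
(0/1 - 5/N)² - 5*(-1) = (0/1 - 5/25/7)² - 5*(-1) = (0*1 - 5*7/25)² + 5 = (0 - 7/5)² + 5 = (-7/5)² + 5 = 49/25 + 5 = 174/25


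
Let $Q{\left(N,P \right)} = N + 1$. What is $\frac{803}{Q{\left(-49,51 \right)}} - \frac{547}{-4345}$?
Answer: $- \frac{3462779}{208560} \approx -16.603$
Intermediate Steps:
$Q{\left(N,P \right)} = 1 + N$
$\frac{803}{Q{\left(-49,51 \right)}} - \frac{547}{-4345} = \frac{803}{1 - 49} - \frac{547}{-4345} = \frac{803}{-48} - - \frac{547}{4345} = 803 \left(- \frac{1}{48}\right) + \frac{547}{4345} = - \frac{803}{48} + \frac{547}{4345} = - \frac{3462779}{208560}$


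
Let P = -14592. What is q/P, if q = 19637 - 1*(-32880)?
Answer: -52517/14592 ≈ -3.5990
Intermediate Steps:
q = 52517 (q = 19637 + 32880 = 52517)
q/P = 52517/(-14592) = 52517*(-1/14592) = -52517/14592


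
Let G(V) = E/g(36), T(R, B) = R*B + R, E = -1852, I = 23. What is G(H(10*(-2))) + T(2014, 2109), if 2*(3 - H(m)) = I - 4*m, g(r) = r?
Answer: 38245397/9 ≈ 4.2495e+6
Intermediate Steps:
T(R, B) = R + B*R (T(R, B) = B*R + R = R + B*R)
H(m) = -17/2 + 2*m (H(m) = 3 - (23 - 4*m)/2 = 3 + (-23/2 + 2*m) = -17/2 + 2*m)
G(V) = -463/9 (G(V) = -1852/36 = -1852*1/36 = -463/9)
G(H(10*(-2))) + T(2014, 2109) = -463/9 + 2014*(1 + 2109) = -463/9 + 2014*2110 = -463/9 + 4249540 = 38245397/9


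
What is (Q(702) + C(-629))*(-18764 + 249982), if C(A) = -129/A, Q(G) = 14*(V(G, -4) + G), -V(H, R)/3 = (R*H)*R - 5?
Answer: -67148700317010/629 ≈ -1.0675e+11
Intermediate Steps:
V(H, R) = 15 - 3*H*R² (V(H, R) = -3*((R*H)*R - 5) = -3*((H*R)*R - 5) = -3*(H*R² - 5) = -3*(-5 + H*R²) = 15 - 3*H*R²)
Q(G) = 210 - 658*G (Q(G) = 14*((15 - 3*G*(-4)²) + G) = 14*((15 - 3*G*16) + G) = 14*((15 - 48*G) + G) = 14*(15 - 47*G) = 210 - 658*G)
(Q(702) + C(-629))*(-18764 + 249982) = ((210 - 658*702) - 129/(-629))*(-18764 + 249982) = ((210 - 461916) - 129*(-1/629))*231218 = (-461706 + 129/629)*231218 = -290412945/629*231218 = -67148700317010/629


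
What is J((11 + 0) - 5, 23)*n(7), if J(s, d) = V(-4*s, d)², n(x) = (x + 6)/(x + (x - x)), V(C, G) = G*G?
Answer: 3637933/7 ≈ 5.1970e+5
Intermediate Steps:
V(C, G) = G²
n(x) = (6 + x)/x (n(x) = (6 + x)/(x + 0) = (6 + x)/x)
J(s, d) = d⁴ (J(s, d) = (d²)² = d⁴)
J((11 + 0) - 5, 23)*n(7) = 23⁴*((6 + 7)/7) = 279841*((⅐)*13) = 279841*(13/7) = 3637933/7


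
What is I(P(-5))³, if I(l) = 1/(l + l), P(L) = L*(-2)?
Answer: 1/8000 ≈ 0.00012500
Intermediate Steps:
P(L) = -2*L
I(l) = 1/(2*l)
I(P(-5))³ = (1/(2*((-2*(-5)))))³ = ((½)/10)³ = ((½)*(⅒))³ = (1/20)³ = 1/8000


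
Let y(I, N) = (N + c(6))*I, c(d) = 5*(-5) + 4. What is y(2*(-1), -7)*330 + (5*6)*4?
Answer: 18600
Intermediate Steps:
c(d) = -21 (c(d) = -25 + 4 = -21)
y(I, N) = I*(-21 + N) (y(I, N) = (N - 21)*I = (-21 + N)*I = I*(-21 + N))
y(2*(-1), -7)*330 + (5*6)*4 = ((2*(-1))*(-21 - 7))*330 + (5*6)*4 = -2*(-28)*330 + 30*4 = 56*330 + 120 = 18480 + 120 = 18600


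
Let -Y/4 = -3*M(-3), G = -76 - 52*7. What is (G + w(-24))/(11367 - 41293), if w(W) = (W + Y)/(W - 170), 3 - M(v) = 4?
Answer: 21331/1451411 ≈ 0.014697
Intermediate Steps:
G = -440 (G = -76 - 364 = -440)
M(v) = -1 (M(v) = 3 - 1*4 = 3 - 4 = -1)
Y = -12 (Y = -(-12)*(-1) = -4*3 = -12)
w(W) = (-12 + W)/(-170 + W) (w(W) = (W - 12)/(W - 170) = (-12 + W)/(-170 + W))
(G + w(-24))/(11367 - 41293) = (-440 + (-12 - 24)/(-170 - 24))/(11367 - 41293) = (-440 - 36/(-194))/(-29926) = (-440 - 1/194*(-36))*(-1/29926) = (-440 + 18/97)*(-1/29926) = -42662/97*(-1/29926) = 21331/1451411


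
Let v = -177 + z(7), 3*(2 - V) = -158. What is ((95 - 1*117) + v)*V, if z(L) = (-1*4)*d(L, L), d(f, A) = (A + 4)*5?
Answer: -68716/3 ≈ -22905.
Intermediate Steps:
d(f, A) = 20 + 5*A (d(f, A) = (4 + A)*5 = 20 + 5*A)
V = 164/3 (V = 2 - ⅓*(-158) = 2 + 158/3 = 164/3 ≈ 54.667)
z(L) = -80 - 20*L (z(L) = (-1*4)*(20 + 5*L) = -4*(20 + 5*L) = -80 - 20*L)
v = -397 (v = -177 + (-80 - 20*7) = -177 + (-80 - 140) = -177 - 220 = -397)
((95 - 1*117) + v)*V = ((95 - 1*117) - 397)*(164/3) = ((95 - 117) - 397)*(164/3) = (-22 - 397)*(164/3) = -419*164/3 = -68716/3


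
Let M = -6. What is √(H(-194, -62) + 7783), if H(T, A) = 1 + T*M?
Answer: 2*√2237 ≈ 94.594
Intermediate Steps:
H(T, A) = 1 - 6*T (H(T, A) = 1 + T*(-6) = 1 - 6*T)
√(H(-194, -62) + 7783) = √((1 - 6*(-194)) + 7783) = √((1 + 1164) + 7783) = √(1165 + 7783) = √8948 = 2*√2237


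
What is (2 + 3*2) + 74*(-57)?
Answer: -4210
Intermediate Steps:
(2 + 3*2) + 74*(-57) = (2 + 6) - 4218 = 8 - 4218 = -4210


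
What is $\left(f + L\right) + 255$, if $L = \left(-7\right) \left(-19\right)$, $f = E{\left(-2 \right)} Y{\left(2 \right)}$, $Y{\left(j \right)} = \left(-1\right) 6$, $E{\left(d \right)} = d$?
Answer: $400$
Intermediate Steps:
$Y{\left(j \right)} = -6$
$f = 12$ ($f = \left(-2\right) \left(-6\right) = 12$)
$L = 133$
$\left(f + L\right) + 255 = \left(12 + 133\right) + 255 = 145 + 255 = 400$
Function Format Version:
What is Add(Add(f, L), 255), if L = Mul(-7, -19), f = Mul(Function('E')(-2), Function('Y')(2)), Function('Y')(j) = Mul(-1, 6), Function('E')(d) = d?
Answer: 400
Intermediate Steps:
Function('Y')(j) = -6
f = 12 (f = Mul(-2, -6) = 12)
L = 133
Add(Add(f, L), 255) = Add(Add(12, 133), 255) = Add(145, 255) = 400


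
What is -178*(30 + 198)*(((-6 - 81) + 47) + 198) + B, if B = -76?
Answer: -6412348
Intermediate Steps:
-178*(30 + 198)*(((-6 - 81) + 47) + 198) + B = -178*(30 + 198)*(((-6 - 81) + 47) + 198) - 76 = -40584*((-87 + 47) + 198) - 76 = -40584*(-40 + 198) - 76 = -40584*158 - 76 = -178*36024 - 76 = -6412272 - 76 = -6412348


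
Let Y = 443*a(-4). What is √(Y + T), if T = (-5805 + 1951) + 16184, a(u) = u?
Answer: √10558 ≈ 102.75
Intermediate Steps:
Y = -1772 (Y = 443*(-4) = -1772)
T = 12330 (T = -3854 + 16184 = 12330)
√(Y + T) = √(-1772 + 12330) = √10558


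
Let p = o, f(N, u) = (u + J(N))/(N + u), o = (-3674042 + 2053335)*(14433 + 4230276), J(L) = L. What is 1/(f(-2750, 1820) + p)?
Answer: -1/6879429589262 ≈ -1.4536e-13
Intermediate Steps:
o = -6879429589263 (o = -1620707*4244709 = -6879429589263)
f(N, u) = 1 (f(N, u) = (u + N)/(N + u) = (N + u)/(N + u) = 1)
p = -6879429589263
1/(f(-2750, 1820) + p) = 1/(1 - 6879429589263) = 1/(-6879429589262) = -1/6879429589262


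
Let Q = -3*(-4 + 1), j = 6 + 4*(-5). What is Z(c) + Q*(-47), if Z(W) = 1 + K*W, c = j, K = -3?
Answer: -380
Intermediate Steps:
j = -14 (j = 6 - 20 = -14)
c = -14
Z(W) = 1 - 3*W
Q = 9 (Q = -3*(-3) = 9)
Z(c) + Q*(-47) = (1 - 3*(-14)) + 9*(-47) = (1 + 42) - 423 = 43 - 423 = -380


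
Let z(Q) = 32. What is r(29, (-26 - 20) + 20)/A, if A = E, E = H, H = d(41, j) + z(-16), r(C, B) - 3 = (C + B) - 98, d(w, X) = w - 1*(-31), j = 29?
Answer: -23/26 ≈ -0.88461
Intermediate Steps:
d(w, X) = 31 + w (d(w, X) = w + 31 = 31 + w)
r(C, B) = -95 + B + C (r(C, B) = 3 + ((C + B) - 98) = 3 + ((B + C) - 98) = 3 + (-98 + B + C) = -95 + B + C)
H = 104 (H = (31 + 41) + 32 = 72 + 32 = 104)
E = 104
A = 104
r(29, (-26 - 20) + 20)/A = (-95 + ((-26 - 20) + 20) + 29)/104 = (-95 + (-46 + 20) + 29)*(1/104) = (-95 - 26 + 29)*(1/104) = -92*1/104 = -23/26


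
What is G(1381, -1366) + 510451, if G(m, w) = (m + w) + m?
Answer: 511847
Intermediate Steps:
G(m, w) = w + 2*m
G(1381, -1366) + 510451 = (-1366 + 2*1381) + 510451 = (-1366 + 2762) + 510451 = 1396 + 510451 = 511847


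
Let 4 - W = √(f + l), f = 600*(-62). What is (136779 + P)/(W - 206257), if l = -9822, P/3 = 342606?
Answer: -11438172621/2025730811 + 55457*I*√47022/2025730811 ≈ -5.6464 + 0.0059364*I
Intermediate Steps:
P = 1027818 (P = 3*342606 = 1027818)
f = -37200
W = 4 - I*√47022 (W = 4 - √(-37200 - 9822) = 4 - √(-47022) = 4 - I*√47022 ≈ 4.0 - 216.85*I)
(136779 + P)/(W - 206257) = (136779 + 1027818)/((4 - I*√47022) - 206257) = 1164597/(-206253 - I*√47022)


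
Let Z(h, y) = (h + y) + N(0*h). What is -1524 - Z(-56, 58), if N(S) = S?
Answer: -1526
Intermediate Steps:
Z(h, y) = h + y (Z(h, y) = (h + y) + 0*h = (h + y) + 0 = h + y)
-1524 - Z(-56, 58) = -1524 - (-56 + 58) = -1524 - 1*2 = -1524 - 2 = -1526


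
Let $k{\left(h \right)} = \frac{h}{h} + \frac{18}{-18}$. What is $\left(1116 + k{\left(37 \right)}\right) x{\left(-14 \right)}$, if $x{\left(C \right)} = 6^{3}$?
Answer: $241056$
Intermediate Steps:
$k{\left(h \right)} = 0$ ($k{\left(h \right)} = 1 + 18 \left(- \frac{1}{18}\right) = 1 - 1 = 0$)
$x{\left(C \right)} = 216$
$\left(1116 + k{\left(37 \right)}\right) x{\left(-14 \right)} = \left(1116 + 0\right) 216 = 1116 \cdot 216 = 241056$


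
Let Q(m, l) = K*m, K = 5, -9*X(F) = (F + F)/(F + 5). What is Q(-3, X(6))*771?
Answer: -11565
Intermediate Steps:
X(F) = -2*F/(9*(5 + F)) (X(F) = -(F + F)/(9*(F + 5)) = -2*F/(9*(5 + F)))
Q(m, l) = 5*m
Q(-3, X(6))*771 = (5*(-3))*771 = -15*771 = -11565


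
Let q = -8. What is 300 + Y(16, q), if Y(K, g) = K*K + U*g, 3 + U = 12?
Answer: 484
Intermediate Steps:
U = 9 (U = -3 + 12 = 9)
Y(K, g) = K² + 9*g (Y(K, g) = K*K + 9*g = K² + 9*g)
300 + Y(16, q) = 300 + (16² + 9*(-8)) = 300 + (256 - 72) = 300 + 184 = 484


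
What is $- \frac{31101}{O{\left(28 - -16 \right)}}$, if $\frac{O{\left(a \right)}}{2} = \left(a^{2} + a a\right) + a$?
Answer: $- \frac{31101}{7832} \approx -3.971$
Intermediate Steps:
$O{\left(a \right)} = 2 a + 4 a^{2}$ ($O{\left(a \right)} = 2 \left(\left(a^{2} + a a\right) + a\right) = 2 \left(\left(a^{2} + a^{2}\right) + a\right) = 2 \left(2 a^{2} + a\right) = 2 \left(a + 2 a^{2}\right) = 2 a + 4 a^{2}$)
$- \frac{31101}{O{\left(28 - -16 \right)}} = - \frac{31101}{2 \left(28 - -16\right) \left(1 + 2 \left(28 - -16\right)\right)} = - \frac{31101}{2 \left(28 + 16\right) \left(1 + 2 \left(28 + 16\right)\right)} = - \frac{31101}{2 \cdot 44 \left(1 + 2 \cdot 44\right)} = - \frac{31101}{2 \cdot 44 \left(1 + 88\right)} = - \frac{31101}{2 \cdot 44 \cdot 89} = - \frac{31101}{7832}$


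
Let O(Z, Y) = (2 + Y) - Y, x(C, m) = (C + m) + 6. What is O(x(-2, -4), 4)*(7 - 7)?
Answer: 0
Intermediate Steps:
x(C, m) = 6 + C + m
O(Z, Y) = 2
O(x(-2, -4), 4)*(7 - 7) = 2*(7 - 7) = 2*0 = 0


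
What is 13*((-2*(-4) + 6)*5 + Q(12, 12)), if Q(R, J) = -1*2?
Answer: 884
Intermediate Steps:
Q(R, J) = -2
13*((-2*(-4) + 6)*5 + Q(12, 12)) = 13*((-2*(-4) + 6)*5 - 2) = 13*((8 + 6)*5 - 2) = 13*(14*5 - 2) = 13*(70 - 2) = 13*68 = 884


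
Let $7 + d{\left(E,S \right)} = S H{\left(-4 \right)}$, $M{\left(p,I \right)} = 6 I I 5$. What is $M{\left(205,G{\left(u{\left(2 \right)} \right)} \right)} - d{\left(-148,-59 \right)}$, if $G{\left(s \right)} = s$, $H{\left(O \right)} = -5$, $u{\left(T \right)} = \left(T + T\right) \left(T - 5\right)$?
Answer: $4032$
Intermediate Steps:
$u{\left(T \right)} = 2 T \left(-5 + T\right)$
$M{\left(p,I \right)} = 30 I^{2}$ ($M{\left(p,I \right)} = 6 I^{2} \cdot 5 = 6 \cdot 5 I^{2} = 30 I^{2}$)
$d{\left(E,S \right)} = -7 - 5 S$ ($d{\left(E,S \right)} = -7 + S \left(-5\right) = -7 - 5 S$)
$M{\left(205,G{\left(u{\left(2 \right)} \right)} \right)} - d{\left(-148,-59 \right)} = 30 \left(2 \cdot 2 \left(-5 + 2\right)\right)^{2} - \left(-7 - -295\right) = 30 \left(2 \cdot 2 \left(-3\right)\right)^{2} - \left(-7 + 295\right) = 30 \left(-12\right)^{2} - 288 = 30 \cdot 144 - 288 = 4320 - 288 = 4032$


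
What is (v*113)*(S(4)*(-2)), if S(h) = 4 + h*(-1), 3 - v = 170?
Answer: 0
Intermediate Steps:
v = -167 (v = 3 - 1*170 = 3 - 170 = -167)
S(h) = 4 - h
(v*113)*(S(4)*(-2)) = (-167*113)*((4 - 1*4)*(-2)) = -18871*(4 - 4)*(-2) = -0*(-2) = -18871*0 = 0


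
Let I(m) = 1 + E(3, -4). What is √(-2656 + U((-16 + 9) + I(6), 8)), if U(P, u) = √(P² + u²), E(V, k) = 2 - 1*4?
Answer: 2*√(-664 + 2*√2) ≈ 51.427*I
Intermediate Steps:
E(V, k) = -2 (E(V, k) = 2 - 4 = -2)
I(m) = -1 (I(m) = 1 - 2 = -1)
√(-2656 + U((-16 + 9) + I(6), 8)) = √(-2656 + √(((-16 + 9) - 1)² + 8²)) = √(-2656 + √((-7 - 1)² + 64)) = √(-2656 + √((-8)² + 64)) = √(-2656 + √(64 + 64)) = √(-2656 + √128) = √(-2656 + 8*√2)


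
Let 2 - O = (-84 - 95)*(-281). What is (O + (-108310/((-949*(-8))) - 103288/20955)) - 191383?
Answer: -19226006001673/79545180 ≈ -2.4170e+5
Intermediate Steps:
O = -50297 (O = 2 - (-84 - 95)*(-281) = 2 - (-179)*(-281) = 2 - 1*50299 = 2 - 50299 = -50297)
(O + (-108310/((-949*(-8))) - 103288/20955)) - 191383 = (-50297 + (-108310/((-949*(-8))) - 103288/20955)) - 191383 = (-50297 + (-108310/7592 - 103288*1/20955)) - 191383 = (-50297 + (-108310*1/7592 - 103288/20955)) - 191383 = (-50297 + (-54155/3796 - 103288/20955)) - 191383 = (-50297 - 1526899273/79545180) - 191383 = -4002410817733/79545180 - 191383 = -19226006001673/79545180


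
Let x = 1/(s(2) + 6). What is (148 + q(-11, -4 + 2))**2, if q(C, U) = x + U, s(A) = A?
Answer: 1366561/64 ≈ 21353.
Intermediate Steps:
x = 1/8 (x = 1/(2 + 6) = 1/8 ≈ 0.12500)
q(C, U) = 1/8 + U
(148 + q(-11, -4 + 2))**2 = (148 + (1/8 + (-4 + 2)))**2 = (148 + (1/8 - 2))**2 = (148 - 15/8)**2 = (1169/8)**2 = 1366561/64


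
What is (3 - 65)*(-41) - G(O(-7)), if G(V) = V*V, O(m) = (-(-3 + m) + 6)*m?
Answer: -10002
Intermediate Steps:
O(m) = m*(9 - m) (O(m) = ((3 - m) + 6)*m = (9 - m)*m = m*(9 - m))
G(V) = V**2
(3 - 65)*(-41) - G(O(-7)) = (3 - 65)*(-41) - (-7*(9 - 1*(-7)))**2 = -62*(-41) - (-7*(9 + 7))**2 = 2542 - (-7*16)**2 = 2542 - 1*(-112)**2 = 2542 - 1*12544 = 2542 - 12544 = -10002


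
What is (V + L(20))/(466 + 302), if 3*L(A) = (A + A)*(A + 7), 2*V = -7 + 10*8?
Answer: 793/1536 ≈ 0.51628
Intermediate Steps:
V = 73/2 (V = (-7 + 10*8)/2 = (-7 + 80)/2 = (½)*73 = 73/2 ≈ 36.500)
L(A) = 2*A*(7 + A)/3 (L(A) = ((A + A)*(A + 7))/3 = ((2*A)*(7 + A))/3 = (2*A*(7 + A))/3 = 2*A*(7 + A)/3)
(V + L(20))/(466 + 302) = (73/2 + (⅔)*20*(7 + 20))/(466 + 302) = (73/2 + (⅔)*20*27)/768 = (73/2 + 360)*(1/768) = (793/2)*(1/768) = 793/1536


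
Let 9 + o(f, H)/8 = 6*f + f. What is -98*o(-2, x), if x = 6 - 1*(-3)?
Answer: 18032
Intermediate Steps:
x = 9 (x = 6 + 3 = 9)
o(f, H) = -72 + 56*f (o(f, H) = -72 + 8*(6*f + f) = -72 + 8*(7*f) = -72 + 56*f)
-98*o(-2, x) = -98*(-72 + 56*(-2)) = -98*(-72 - 112) = -98*(-184) = 18032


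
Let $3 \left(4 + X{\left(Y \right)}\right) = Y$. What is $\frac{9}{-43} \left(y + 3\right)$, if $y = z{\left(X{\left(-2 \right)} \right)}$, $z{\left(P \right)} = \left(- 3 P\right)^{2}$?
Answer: $- \frac{1791}{43} \approx -41.651$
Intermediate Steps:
$X{\left(Y \right)} = -4 + \frac{Y}{3}$
$z{\left(P \right)} = 9 P^{2}$
$y = 196$ ($y = 9 \left(-4 + \frac{1}{3} \left(-2\right)\right)^{2} = 9 \left(-4 - \frac{2}{3}\right)^{2} = 9 \left(- \frac{14}{3}\right)^{2} = 9 \cdot \frac{196}{9} = 196$)
$\frac{9}{-43} \left(y + 3\right) = \frac{9}{-43} \left(196 + 3\right) = 9 \left(- \frac{1}{43}\right) 199 = \left(- \frac{9}{43}\right) 199 = - \frac{1791}{43}$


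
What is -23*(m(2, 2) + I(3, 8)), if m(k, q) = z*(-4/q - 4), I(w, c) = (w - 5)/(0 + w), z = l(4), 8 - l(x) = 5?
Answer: 1288/3 ≈ 429.33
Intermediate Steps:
l(x) = 3 (l(x) = 8 - 1*5 = 8 - 5 = 3)
z = 3
I(w, c) = (-5 + w)/w
m(k, q) = -12 - 12/q (m(k, q) = 3*(-4/q - 4) = 3*(-4 - 4/q) = -12 - 12/q)
-23*(m(2, 2) + I(3, 8)) = -23*((-12 - 12/2) + (-5 + 3)/3) = -23*((-12 - 12*½) + (⅓)*(-2)) = -23*((-12 - 6) - ⅔) = -23*(-18 - ⅔) = -23*(-56/3) = 1288/3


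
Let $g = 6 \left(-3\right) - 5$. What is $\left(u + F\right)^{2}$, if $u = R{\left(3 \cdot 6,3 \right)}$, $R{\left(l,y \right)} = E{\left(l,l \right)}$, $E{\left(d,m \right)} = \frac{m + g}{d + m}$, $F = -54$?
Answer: $\frac{3798601}{1296} \approx 2931.0$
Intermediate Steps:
$g = -23$ ($g = -18 - 5 = -23$)
$E{\left(d,m \right)} = \frac{-23 + m}{d + m}$ ($E{\left(d,m \right)} = \frac{m - 23}{d + m} = \frac{-23 + m}{d + m}$)
$R{\left(l,y \right)} = \frac{-23 + l}{2 l}$ ($R{\left(l,y \right)} = \frac{-23 + l}{l + l} = \frac{-23 + l}{2 l}$)
$u = - \frac{5}{36}$ ($u = \frac{-23 + 3 \cdot 6}{2 \cdot 3 \cdot 6} = \frac{-23 + 18}{2 \cdot 18} = \frac{1}{2} \cdot \frac{1}{18} \left(-5\right) = - \frac{5}{36} \approx -0.13889$)
$\left(u + F\right)^{2} = \left(- \frac{5}{36} - 54\right)^{2} = \left(- \frac{1949}{36}\right)^{2} = \frac{3798601}{1296}$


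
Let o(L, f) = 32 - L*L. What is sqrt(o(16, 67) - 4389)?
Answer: I*sqrt(4613) ≈ 67.919*I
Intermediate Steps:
o(L, f) = 32 - L**2
sqrt(o(16, 67) - 4389) = sqrt((32 - 1*16**2) - 4389) = sqrt((32 - 1*256) - 4389) = sqrt((32 - 256) - 4389) = sqrt(-224 - 4389) = sqrt(-4613) = I*sqrt(4613)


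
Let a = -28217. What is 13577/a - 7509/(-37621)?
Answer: -298898864/1061551757 ≈ -0.28157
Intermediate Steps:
13577/a - 7509/(-37621) = 13577/(-28217) - 7509/(-37621) = 13577*(-1/28217) - 7509*(-1/37621) = -13577/28217 + 7509/37621 = -298898864/1061551757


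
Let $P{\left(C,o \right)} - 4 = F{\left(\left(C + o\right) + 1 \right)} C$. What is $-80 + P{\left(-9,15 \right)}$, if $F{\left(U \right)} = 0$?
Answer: $-76$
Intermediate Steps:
$P{\left(C,o \right)} = 4$ ($P{\left(C,o \right)} = 4 + 0 C = 4 + 0 = 4$)
$-80 + P{\left(-9,15 \right)} = -80 + 4 = -76$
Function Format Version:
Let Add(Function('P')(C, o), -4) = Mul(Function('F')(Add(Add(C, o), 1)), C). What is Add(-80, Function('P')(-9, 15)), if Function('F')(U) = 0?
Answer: -76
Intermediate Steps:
Function('P')(C, o) = 4 (Function('P')(C, o) = Add(4, Mul(0, C)) = Add(4, 0) = 4)
Add(-80, Function('P')(-9, 15)) = Add(-80, 4) = -76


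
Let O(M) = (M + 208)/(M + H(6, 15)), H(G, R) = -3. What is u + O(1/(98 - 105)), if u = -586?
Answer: -14347/22 ≈ -652.14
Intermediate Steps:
O(M) = (208 + M)/(-3 + M) (O(M) = (M + 208)/(M - 3) = (208 + M)/(-3 + M))
u + O(1/(98 - 105)) = -586 + (208 + 1/(98 - 105))/(-3 + 1/(98 - 105)) = -586 + (208 + 1/(-7))/(-3 + 1/(-7)) = -586 + (208 - ⅐)/(-3 - ⅐) = -586 + (1455/7)/(-22/7) = -586 - 7/22*1455/7 = -586 - 1455/22 = -14347/22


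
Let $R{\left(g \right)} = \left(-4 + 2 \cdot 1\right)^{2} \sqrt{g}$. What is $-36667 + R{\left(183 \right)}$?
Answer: $-36667 + 4 \sqrt{183} \approx -36613.0$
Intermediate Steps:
$R{\left(g \right)} = 4 \sqrt{g}$ ($R{\left(g \right)} = \left(-4 + 2\right)^{2} \sqrt{g} = \left(-2\right)^{2} \sqrt{g} = 4 \sqrt{g}$)
$-36667 + R{\left(183 \right)} = -36667 + 4 \sqrt{183}$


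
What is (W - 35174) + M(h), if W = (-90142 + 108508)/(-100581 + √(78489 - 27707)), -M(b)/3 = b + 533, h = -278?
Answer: -363578265621127/10116486779 - 18366*√50782/10116486779 ≈ -35939.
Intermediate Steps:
M(b) = -1599 - 3*b (M(b) = -3*(b + 533) = -3*(533 + b) = -1599 - 3*b)
W = 18366/(-100581 + √50782) ≈ -0.18301
(W - 35174) + M(h) = ((-1847270646/10116486779 - 18366*√50782/10116486779) - 35174) + (-1599 - 3*(-278)) = (-355839153235192/10116486779 - 18366*√50782/10116486779) + (-1599 + 834) = (-355839153235192/10116486779 - 18366*√50782/10116486779) - 765 = -363578265621127/10116486779 - 18366*√50782/10116486779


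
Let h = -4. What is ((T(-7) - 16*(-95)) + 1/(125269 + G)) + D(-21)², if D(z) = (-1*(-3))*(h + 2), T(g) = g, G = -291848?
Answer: 258030870/166579 ≈ 1549.0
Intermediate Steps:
D(z) = -6 (D(z) = (-1*(-3))*(-4 + 2) = 3*(-2) = -6)
((T(-7) - 16*(-95)) + 1/(125269 + G)) + D(-21)² = ((-7 - 16*(-95)) + 1/(125269 - 291848)) + (-6)² = ((-7 + 1520) + 1/(-166579)) + 36 = (1513 - 1/166579) + 36 = 252034026/166579 + 36 = 258030870/166579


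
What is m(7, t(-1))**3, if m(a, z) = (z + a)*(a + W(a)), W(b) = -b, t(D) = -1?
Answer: 0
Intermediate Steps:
m(a, z) = 0 (m(a, z) = (z + a)*(a - a) = (a + z)*0 = 0)
m(7, t(-1))**3 = 0**3 = 0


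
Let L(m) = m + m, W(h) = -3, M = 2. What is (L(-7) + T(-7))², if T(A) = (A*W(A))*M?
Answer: 784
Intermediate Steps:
L(m) = 2*m
T(A) = -6*A (T(A) = (A*(-3))*2 = -3*A*2 = -6*A)
(L(-7) + T(-7))² = (2*(-7) - 6*(-7))² = (-14 + 42)² = 28² = 784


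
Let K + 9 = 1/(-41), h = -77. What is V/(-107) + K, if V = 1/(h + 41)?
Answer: -1425199/157932 ≈ -9.0241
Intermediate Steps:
V = -1/36 (V = 1/(-77 + 41) = 1/(-36) = -1/36 ≈ -0.027778)
K = -370/41 (K = -9 + 1/(-41) = -9 - 1/41 = -370/41 ≈ -9.0244)
V/(-107) + K = -1/36/(-107) - 370/41 = -1/36*(-1/107) - 370/41 = 1/3852 - 370/41 = -1425199/157932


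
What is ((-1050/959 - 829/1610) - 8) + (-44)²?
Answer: 424903887/220570 ≈ 1926.4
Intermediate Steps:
((-1050/959 - 829/1610) - 8) + (-44)² = ((-1050*1/959 - 829*1/1610) - 8) + 1936 = ((-150/137 - 829/1610) - 8) + 1936 = (-355073/220570 - 8) + 1936 = -2119633/220570 + 1936 = 424903887/220570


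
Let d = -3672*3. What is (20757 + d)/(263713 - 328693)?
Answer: -3247/21660 ≈ -0.14991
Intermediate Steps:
d = -11016
(20757 + d)/(263713 - 328693) = (20757 - 11016)/(263713 - 328693) = 9741/(-64980) = 9741*(-1/64980) = -3247/21660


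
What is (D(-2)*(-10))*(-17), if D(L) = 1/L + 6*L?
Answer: -2125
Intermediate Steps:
(D(-2)*(-10))*(-17) = ((1/(-2) + 6*(-2))*(-10))*(-17) = ((-½ - 12)*(-10))*(-17) = -25/2*(-10)*(-17) = 125*(-17) = -2125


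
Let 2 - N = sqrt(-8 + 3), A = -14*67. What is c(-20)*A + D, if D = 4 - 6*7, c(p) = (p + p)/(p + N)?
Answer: 2*(-19*sqrt(5) + 19102*I)/(sqrt(5) - 18*I) ≈ -2090.8 + 255.01*I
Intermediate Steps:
A = -938
N = 2 - I*sqrt(5) (N = 2 - sqrt(-8 + 3) = 2 - sqrt(-5) = 2 - I*sqrt(5) ≈ 2.0 - 2.2361*I)
c(p) = 2*p/(2 + p - I*sqrt(5)) (c(p) = (p + p)/(p + (2 - I*sqrt(5))) = (2*p)/(2 + p - I*sqrt(5)) = 2*p/(2 + p - I*sqrt(5)))
D = -38 (D = 4 - 42 = -38)
c(-20)*A + D = (2*(-20)/(2 - 20 - I*sqrt(5)))*(-938) - 38 = (2*(-20)/(-18 - I*sqrt(5)))*(-938) - 38 = -40/(-18 - I*sqrt(5))*(-938) - 38 = 37520/(-18 - I*sqrt(5)) - 38 = -38 + 37520/(-18 - I*sqrt(5))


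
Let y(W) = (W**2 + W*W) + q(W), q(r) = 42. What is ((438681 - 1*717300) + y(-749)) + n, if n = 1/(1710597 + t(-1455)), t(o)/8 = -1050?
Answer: 1435675504726/1702197 ≈ 8.4343e+5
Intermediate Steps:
y(W) = 42 + 2*W**2 (y(W) = (W**2 + W*W) + 42 = (W**2 + W**2) + 42 = 2*W**2 + 42 = 42 + 2*W**2)
t(o) = -8400 (t(o) = 8*(-1050) = -8400)
n = 1/1702197 (n = 1/(1710597 - 8400) = 1/1702197 ≈ 5.8748e-7)
((438681 - 1*717300) + y(-749)) + n = ((438681 - 1*717300) + (42 + 2*(-749)**2)) + 1/1702197 = ((438681 - 717300) + (42 + 2*561001)) + 1/1702197 = (-278619 + (42 + 1122002)) + 1/1702197 = (-278619 + 1122044) + 1/1702197 = 843425 + 1/1702197 = 1435675504726/1702197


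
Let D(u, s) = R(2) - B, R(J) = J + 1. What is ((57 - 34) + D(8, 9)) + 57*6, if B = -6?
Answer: 374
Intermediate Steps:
R(J) = 1 + J
D(u, s) = 9 (D(u, s) = (1 + 2) - 1*(-6) = 3 + 6 = 9)
((57 - 34) + D(8, 9)) + 57*6 = ((57 - 34) + 9) + 57*6 = (23 + 9) + 342 = 32 + 342 = 374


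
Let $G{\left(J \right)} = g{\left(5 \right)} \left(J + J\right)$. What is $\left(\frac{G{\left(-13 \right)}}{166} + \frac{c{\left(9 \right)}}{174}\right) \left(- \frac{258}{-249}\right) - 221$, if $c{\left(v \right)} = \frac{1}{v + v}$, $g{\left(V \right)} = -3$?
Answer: $- \frac{2378930521}{10788174} \approx -220.51$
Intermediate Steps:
$c{\left(v \right)} = \frac{1}{2 v}$
$G{\left(J \right)} = - 6 J$ ($G{\left(J \right)} = - 3 \left(J + J\right) = - 3 \cdot 2 J = - 6 J$)
$\left(\frac{G{\left(-13 \right)}}{166} + \frac{c{\left(9 \right)}}{174}\right) \left(- \frac{258}{-249}\right) - 221 = \left(\frac{\left(-6\right) \left(-13\right)}{166} + \frac{\frac{1}{2} \cdot \frac{1}{9}}{174}\right) \left(- \frac{258}{-249}\right) - 221 = \left(78 \cdot \frac{1}{166} + \frac{1}{2} \cdot \frac{1}{9} \cdot \frac{1}{174}\right) \left(\left(-258\right) \left(- \frac{1}{249}\right)\right) - 221 = \left(\frac{39}{83} + \frac{1}{18} \cdot \frac{1}{174}\right) \frac{86}{83} - 221 = \left(\frac{39}{83} + \frac{1}{3132}\right) \frac{86}{83} - 221 = \frac{122231}{259956} \cdot \frac{86}{83} - 221 = \frac{5255933}{10788174} - 221 = - \frac{2378930521}{10788174}$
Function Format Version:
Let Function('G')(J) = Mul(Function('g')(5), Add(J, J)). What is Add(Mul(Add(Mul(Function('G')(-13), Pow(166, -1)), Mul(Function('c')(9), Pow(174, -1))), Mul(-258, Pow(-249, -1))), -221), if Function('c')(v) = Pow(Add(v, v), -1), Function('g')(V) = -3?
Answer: Rational(-2378930521, 10788174) ≈ -220.51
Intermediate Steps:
Function('c')(v) = Mul(Rational(1, 2), Pow(v, -1)) (Function('c')(v) = Pow(Mul(2, v), -1) = Mul(Rational(1, 2), Pow(v, -1)))
Function('G')(J) = Mul(-6, J) (Function('G')(J) = Mul(-3, Add(J, J)) = Mul(-3, Mul(2, J)) = Mul(-6, J))
Add(Mul(Add(Mul(Function('G')(-13), Pow(166, -1)), Mul(Function('c')(9), Pow(174, -1))), Mul(-258, Pow(-249, -1))), -221) = Add(Mul(Add(Mul(Mul(-6, -13), Pow(166, -1)), Mul(Mul(Rational(1, 2), Pow(9, -1)), Pow(174, -1))), Mul(-258, Pow(-249, -1))), -221) = Add(Mul(Add(Mul(78, Rational(1, 166)), Mul(Mul(Rational(1, 2), Rational(1, 9)), Rational(1, 174))), Mul(-258, Rational(-1, 249))), -221) = Add(Mul(Add(Rational(39, 83), Mul(Rational(1, 18), Rational(1, 174))), Rational(86, 83)), -221) = Add(Mul(Add(Rational(39, 83), Rational(1, 3132)), Rational(86, 83)), -221) = Add(Mul(Rational(122231, 259956), Rational(86, 83)), -221) = Add(Rational(5255933, 10788174), -221) = Rational(-2378930521, 10788174)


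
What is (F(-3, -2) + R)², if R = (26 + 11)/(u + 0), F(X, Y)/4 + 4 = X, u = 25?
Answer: 439569/625 ≈ 703.31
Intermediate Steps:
F(X, Y) = -16 + 4*X
R = 37/25 (R = (26 + 11)/(25 + 0) = 37/25 ≈ 1.4800)
(F(-3, -2) + R)² = ((-16 + 4*(-3)) + 37/25)² = ((-16 - 12) + 37/25)² = (-28 + 37/25)² = (-663/25)² = 439569/625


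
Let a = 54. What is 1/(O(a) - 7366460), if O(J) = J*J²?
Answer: -1/7208996 ≈ -1.3872e-7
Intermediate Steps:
O(J) = J³
1/(O(a) - 7366460) = 1/(54³ - 7366460) = 1/(157464 - 7366460) = 1/(-7208996) = -1/7208996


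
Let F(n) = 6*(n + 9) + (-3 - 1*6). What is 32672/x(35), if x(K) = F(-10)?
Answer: -32672/15 ≈ -2178.1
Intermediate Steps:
F(n) = 45 + 6*n (F(n) = 6*(9 + n) + (-3 - 6) = (54 + 6*n) - 9 = 45 + 6*n)
x(K) = -15 (x(K) = 45 + 6*(-10) = 45 - 60 = -15)
32672/x(35) = 32672/(-15) = 32672*(-1/15) = -32672/15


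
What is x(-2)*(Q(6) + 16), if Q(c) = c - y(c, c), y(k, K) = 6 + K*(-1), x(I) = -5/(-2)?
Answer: 55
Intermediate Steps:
x(I) = 5/2 (x(I) = -5*(-½) = 5/2)
y(k, K) = 6 - K
Q(c) = -6 + 2*c (Q(c) = c - (6 - c) = c + (-6 + c) = -6 + 2*c)
x(-2)*(Q(6) + 16) = 5*((-6 + 2*6) + 16)/2 = 5*((-6 + 12) + 16)/2 = 5*(6 + 16)/2 = (5/2)*22 = 55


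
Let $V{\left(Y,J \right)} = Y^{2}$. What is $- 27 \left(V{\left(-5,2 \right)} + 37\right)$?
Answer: $-1674$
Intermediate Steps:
$- 27 \left(V{\left(-5,2 \right)} + 37\right) = - 27 \left(\left(-5\right)^{2} + 37\right) = - 27 \left(25 + 37\right) = \left(-27\right) 62 = -1674$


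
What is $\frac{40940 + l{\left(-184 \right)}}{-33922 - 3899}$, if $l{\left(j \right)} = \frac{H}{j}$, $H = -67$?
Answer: $- \frac{2511009}{2319688} \approx -1.0825$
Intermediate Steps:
$l{\left(j \right)} = - \frac{67}{j}$
$\frac{40940 + l{\left(-184 \right)}}{-33922 - 3899} = \frac{40940 - \frac{67}{-184}}{-33922 - 3899} = \frac{40940 - - \frac{67}{184}}{-37821} = \left(40940 + \frac{67}{184}\right) \left(- \frac{1}{37821}\right) = \frac{7533027}{184} \left(- \frac{1}{37821}\right) = - \frac{2511009}{2319688}$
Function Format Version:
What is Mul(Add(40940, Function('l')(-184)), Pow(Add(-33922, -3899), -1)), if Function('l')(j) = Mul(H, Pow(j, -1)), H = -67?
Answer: Rational(-2511009, 2319688) ≈ -1.0825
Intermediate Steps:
Function('l')(j) = Mul(-67, Pow(j, -1))
Mul(Add(40940, Function('l')(-184)), Pow(Add(-33922, -3899), -1)) = Mul(Add(40940, Mul(-67, Pow(-184, -1))), Pow(Add(-33922, -3899), -1)) = Mul(Add(40940, Mul(-67, Rational(-1, 184))), Pow(-37821, -1)) = Mul(Add(40940, Rational(67, 184)), Rational(-1, 37821)) = Mul(Rational(7533027, 184), Rational(-1, 37821)) = Rational(-2511009, 2319688)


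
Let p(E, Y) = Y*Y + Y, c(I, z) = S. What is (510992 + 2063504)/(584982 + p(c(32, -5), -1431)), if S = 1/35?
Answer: 160906/164457 ≈ 0.97841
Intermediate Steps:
S = 1/35 ≈ 0.028571
c(I, z) = 1/35
p(E, Y) = Y + Y² (p(E, Y) = Y² + Y = Y + Y²)
(510992 + 2063504)/(584982 + p(c(32, -5), -1431)) = (510992 + 2063504)/(584982 - 1431*(1 - 1431)) = 2574496/(584982 - 1431*(-1430)) = 2574496/(584982 + 2046330) = 2574496/2631312 = 2574496*(1/2631312) = 160906/164457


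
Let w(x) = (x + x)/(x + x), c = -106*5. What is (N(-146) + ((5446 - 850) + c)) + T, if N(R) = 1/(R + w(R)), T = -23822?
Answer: -2864621/145 ≈ -19756.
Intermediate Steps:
c = -530
w(x) = 1 (w(x) = (2*x)/((2*x)) = (2*x)*(1/(2*x)) = 1)
N(R) = 1/(1 + R) (N(R) = 1/(R + 1) = 1/(1 + R))
(N(-146) + ((5446 - 850) + c)) + T = (1/(1 - 146) + ((5446 - 850) - 530)) - 23822 = (1/(-145) + (4596 - 530)) - 23822 = (-1/145 + 4066) - 23822 = 589569/145 - 23822 = -2864621/145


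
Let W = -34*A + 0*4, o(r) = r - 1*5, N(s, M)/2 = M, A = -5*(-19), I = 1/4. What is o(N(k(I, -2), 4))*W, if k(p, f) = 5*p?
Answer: -9690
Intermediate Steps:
I = ¼ ≈ 0.25000
A = 95
N(s, M) = 2*M
o(r) = -5 + r (o(r) = r - 5 = -5 + r)
W = -3230 (W = -34*95 + 0*4 = -3230 + 0 = -3230)
o(N(k(I, -2), 4))*W = (-5 + 2*4)*(-3230) = (-5 + 8)*(-3230) = 3*(-3230) = -9690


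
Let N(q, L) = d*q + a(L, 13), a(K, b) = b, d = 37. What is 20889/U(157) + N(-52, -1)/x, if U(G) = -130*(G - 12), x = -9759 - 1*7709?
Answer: -164433351/164635900 ≈ -0.99877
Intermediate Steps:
x = -17468 (x = -9759 - 7709 = -17468)
U(G) = 1560 - 130*G (U(G) = -130*(-12 + G) = 1560 - 130*G)
N(q, L) = 13 + 37*q (N(q, L) = 37*q + 13 = 13 + 37*q)
20889/U(157) + N(-52, -1)/x = 20889/(1560 - 130*157) + (13 + 37*(-52))/(-17468) = 20889/(1560 - 20410) + (13 - 1924)*(-1/17468) = 20889/(-18850) - 1911*(-1/17468) = 20889*(-1/18850) + 1911/17468 = -20889/18850 + 1911/17468 = -164433351/164635900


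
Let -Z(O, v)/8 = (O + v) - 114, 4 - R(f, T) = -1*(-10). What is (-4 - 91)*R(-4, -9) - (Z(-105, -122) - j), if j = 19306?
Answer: 17148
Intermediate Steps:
R(f, T) = -6 (R(f, T) = 4 - (-1)*(-10) = 4 - 1*10 = 4 - 10 = -6)
Z(O, v) = 912 - 8*O - 8*v (Z(O, v) = -8*((O + v) - 114) = -8*(-114 + O + v) = 912 - 8*O - 8*v)
(-4 - 91)*R(-4, -9) - (Z(-105, -122) - j) = (-4 - 91)*(-6) - ((912 - 8*(-105) - 8*(-122)) - 1*19306) = -95*(-6) - ((912 + 840 + 976) - 19306) = 570 - (2728 - 19306) = 570 - 1*(-16578) = 570 + 16578 = 17148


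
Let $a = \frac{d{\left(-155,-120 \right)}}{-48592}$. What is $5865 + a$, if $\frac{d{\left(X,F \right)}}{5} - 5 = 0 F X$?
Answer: $\frac{284992055}{48592} \approx 5865.0$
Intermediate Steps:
$d{\left(X,F \right)} = 25$ ($d{\left(X,F \right)} = 25 + 5 \cdot 0 F X = 25 + 5 \cdot 0 X = 25 + 5 \cdot 0 = 25 + 0 = 25$)
$a = - \frac{25}{48592}$ ($a = \frac{25}{-48592} = 25 \left(- \frac{1}{48592}\right) = - \frac{25}{48592} \approx -0.00051449$)
$5865 + a = 5865 - \frac{25}{48592} = \frac{284992055}{48592}$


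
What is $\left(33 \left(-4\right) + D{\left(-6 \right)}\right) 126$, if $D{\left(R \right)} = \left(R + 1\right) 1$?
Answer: $-17262$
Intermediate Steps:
$D{\left(R \right)} = 1 + R$ ($D{\left(R \right)} = \left(1 + R\right) 1 = 1 + R$)
$\left(33 \left(-4\right) + D{\left(-6 \right)}\right) 126 = \left(33 \left(-4\right) + \left(1 - 6\right)\right) 126 = \left(-132 - 5\right) 126 = \left(-137\right) 126 = -17262$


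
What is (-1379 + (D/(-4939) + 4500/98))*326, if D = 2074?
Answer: -105207386670/242011 ≈ -4.3472e+5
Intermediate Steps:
(-1379 + (D/(-4939) + 4500/98))*326 = (-1379 + (2074/(-4939) + 4500/98))*326 = (-1379 + (2074*(-1/4939) + 4500*(1/98)))*326 = (-1379 + (-2074/4939 + 2250/49))*326 = (-1379 + 11011124/242011)*326 = -322722045/242011*326 = -105207386670/242011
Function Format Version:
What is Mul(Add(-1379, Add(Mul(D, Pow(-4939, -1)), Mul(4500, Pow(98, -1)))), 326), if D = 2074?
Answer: Rational(-105207386670, 242011) ≈ -4.3472e+5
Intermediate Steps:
Mul(Add(-1379, Add(Mul(D, Pow(-4939, -1)), Mul(4500, Pow(98, -1)))), 326) = Mul(Add(-1379, Add(Mul(2074, Pow(-4939, -1)), Mul(4500, Pow(98, -1)))), 326) = Mul(Add(-1379, Add(Mul(2074, Rational(-1, 4939)), Mul(4500, Rational(1, 98)))), 326) = Mul(Add(-1379, Add(Rational(-2074, 4939), Rational(2250, 49))), 326) = Mul(Add(-1379, Rational(11011124, 242011)), 326) = Mul(Rational(-322722045, 242011), 326) = Rational(-105207386670, 242011)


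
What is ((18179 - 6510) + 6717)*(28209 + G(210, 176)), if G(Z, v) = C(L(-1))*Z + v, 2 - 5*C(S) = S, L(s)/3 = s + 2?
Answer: 521114398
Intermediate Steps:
L(s) = 6 + 3*s (L(s) = 3*(s + 2) = 3*(2 + s) = 6 + 3*s)
C(S) = ⅖ - S/5
G(Z, v) = v - Z/5 (G(Z, v) = (⅖ - (6 + 3*(-1))/5)*Z + v = (⅖ - (6 - 3)/5)*Z + v = (⅖ - ⅕*3)*Z + v = (⅖ - ⅗)*Z + v = -Z/5 + v = v - Z/5)
((18179 - 6510) + 6717)*(28209 + G(210, 176)) = ((18179 - 6510) + 6717)*(28209 + (176 - ⅕*210)) = (11669 + 6717)*(28209 + (176 - 42)) = 18386*(28209 + 134) = 18386*28343 = 521114398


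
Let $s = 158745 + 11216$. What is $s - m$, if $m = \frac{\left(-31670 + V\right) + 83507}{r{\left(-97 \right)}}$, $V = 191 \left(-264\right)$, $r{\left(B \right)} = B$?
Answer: $\frac{16487630}{97} \approx 1.6998 \cdot 10^{5}$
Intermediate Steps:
$V = -50424$
$m = - \frac{1413}{97}$ ($m = \frac{\left(-31670 - 50424\right) + 83507}{-97} = \left(-82094 + 83507\right) \left(- \frac{1}{97}\right) = 1413 \left(- \frac{1}{97}\right) = - \frac{1413}{97} \approx -14.567$)
$s = 169961$
$s - m = 169961 - - \frac{1413}{97} = 169961 + \frac{1413}{97} = \frac{16487630}{97}$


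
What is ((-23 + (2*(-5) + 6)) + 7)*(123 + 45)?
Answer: -3360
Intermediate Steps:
((-23 + (2*(-5) + 6)) + 7)*(123 + 45) = ((-23 + (-10 + 6)) + 7)*168 = ((-23 - 4) + 7)*168 = (-27 + 7)*168 = -20*168 = -3360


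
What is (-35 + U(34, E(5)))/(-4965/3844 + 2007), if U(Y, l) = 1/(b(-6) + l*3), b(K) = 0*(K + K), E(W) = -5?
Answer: -2021944/115649145 ≈ -0.017483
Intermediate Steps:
b(K) = 0 (b(K) = 0*(2*K) = 0)
U(Y, l) = 1/(3*l) (U(Y, l) = 1/(0 + l*3) = 1/(0 + 3*l) = 1/(3*l))
(-35 + U(34, E(5)))/(-4965/3844 + 2007) = (-35 + (1/3)/(-5))/(-4965/3844 + 2007) = (-35 + (1/3)*(-1/5))/(-4965*1/3844 + 2007) = (-35 - 1/15)/(-4965/3844 + 2007) = -526/(15*7709943/3844) = -526/15*3844/7709943 = -2021944/115649145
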